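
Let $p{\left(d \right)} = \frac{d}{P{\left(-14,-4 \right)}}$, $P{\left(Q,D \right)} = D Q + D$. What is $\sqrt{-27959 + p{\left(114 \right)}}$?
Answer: $\frac{i \sqrt{18898802}}{26} \approx 167.2 i$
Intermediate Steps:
$P{\left(Q,D \right)} = D + D Q$
$p{\left(d \right)} = \frac{d}{52}$ ($p{\left(d \right)} = \frac{d}{\left(-4\right) \left(1 - 14\right)} = \frac{d}{\left(-4\right) \left(-13\right)} = \frac{d}{52}$)
$\sqrt{-27959 + p{\left(114 \right)}} = \sqrt{-27959 + \frac{1}{52} \cdot 114} = \sqrt{-27959 + \frac{57}{26}} = \sqrt{- \frac{726877}{26}} = \frac{i \sqrt{18898802}}{26}$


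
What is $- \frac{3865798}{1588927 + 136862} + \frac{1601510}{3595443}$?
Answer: $- \frac{1237265335236}{689441775503} \approx -1.7946$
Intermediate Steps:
$- \frac{3865798}{1588927 + 136862} + \frac{1601510}{3595443} = - \frac{3865798}{1725789} + 1601510 \cdot \frac{1}{3595443} = \left(-3865798\right) \frac{1}{1725789} + \frac{1601510}{3595443} = - \frac{3865798}{1725789} + \frac{1601510}{3595443} = - \frac{1237265335236}{689441775503}$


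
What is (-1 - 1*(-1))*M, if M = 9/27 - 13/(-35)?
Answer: 0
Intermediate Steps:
M = 74/105 (M = 9*(1/27) - 13*(-1/35) = ⅓ + 13/35 = 74/105 ≈ 0.70476)
(-1 - 1*(-1))*M = (-1 - 1*(-1))*(74/105) = (-1 + 1)*(74/105) = 0*(74/105) = 0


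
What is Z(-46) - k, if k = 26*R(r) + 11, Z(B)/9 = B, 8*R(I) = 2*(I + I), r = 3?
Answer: -464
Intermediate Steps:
R(I) = I/2 (R(I) = (2*(I + I))/8 = (2*(2*I))/8 = (4*I)/8 = I/2)
Z(B) = 9*B
k = 50 (k = 26*((1/2)*3) + 11 = 26*(3/2) + 11 = 39 + 11 = 50)
Z(-46) - k = 9*(-46) - 1*50 = -414 - 50 = -464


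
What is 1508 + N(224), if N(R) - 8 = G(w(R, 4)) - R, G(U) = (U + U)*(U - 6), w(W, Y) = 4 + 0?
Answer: 1276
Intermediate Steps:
w(W, Y) = 4
G(U) = 2*U*(-6 + U) (G(U) = (2*U)*(-6 + U) = 2*U*(-6 + U))
N(R) = -8 - R (N(R) = 8 + (2*4*(-6 + 4) - R) = 8 + (2*4*(-2) - R) = 8 + (-16 - R) = -8 - R)
1508 + N(224) = 1508 + (-8 - 1*224) = 1508 + (-8 - 224) = 1508 - 232 = 1276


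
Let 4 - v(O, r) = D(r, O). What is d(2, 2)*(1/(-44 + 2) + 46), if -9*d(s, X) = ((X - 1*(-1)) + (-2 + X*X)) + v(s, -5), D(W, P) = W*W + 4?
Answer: 19310/189 ≈ 102.17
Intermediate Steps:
D(W, P) = 4 + W**2 (D(W, P) = W**2 + 4 = 4 + W**2)
v(O, r) = -r**2 (v(O, r) = 4 - (4 + r**2) = 4 + (-4 - r**2) = -r**2)
d(s, X) = 26/9 - X/9 - X**2/9 (d(s, X) = -(((X - 1*(-1)) + (-2 + X*X)) - 1*(-5)**2)/9 = -(((X + 1) + (-2 + X**2)) - 1*25)/9 = -(((1 + X) + (-2 + X**2)) - 25)/9 = -((-1 + X + X**2) - 25)/9 = -(-26 + X + X**2)/9 = 26/9 - X/9 - X**2/9)
d(2, 2)*(1/(-44 + 2) + 46) = (26/9 - 1/9*2 - 1/9*2**2)*(1/(-44 + 2) + 46) = (26/9 - 2/9 - 1/9*4)*(1/(-42) + 46) = (26/9 - 2/9 - 4/9)*(-1/42 + 46) = (20/9)*(1931/42) = 19310/189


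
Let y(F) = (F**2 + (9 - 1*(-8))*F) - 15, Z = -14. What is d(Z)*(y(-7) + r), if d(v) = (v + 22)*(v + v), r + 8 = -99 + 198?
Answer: -1344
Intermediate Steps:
r = 91 (r = -8 + (-99 + 198) = -8 + 99 = 91)
y(F) = -15 + F**2 + 17*F (y(F) = (F**2 + (9 + 8)*F) - 15 = (F**2 + 17*F) - 15 = -15 + F**2 + 17*F)
d(v) = 2*v*(22 + v) (d(v) = (22 + v)*(2*v) = 2*v*(22 + v))
d(Z)*(y(-7) + r) = (2*(-14)*(22 - 14))*((-15 + (-7)**2 + 17*(-7)) + 91) = (2*(-14)*8)*((-15 + 49 - 119) + 91) = -224*(-85 + 91) = -224*6 = -1344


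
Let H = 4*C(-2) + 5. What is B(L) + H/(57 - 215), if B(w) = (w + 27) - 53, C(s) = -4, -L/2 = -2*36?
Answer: 18655/158 ≈ 118.07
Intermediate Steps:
L = 144 (L = -(-4)*36 = -2*(-72) = 144)
H = -11 (H = 4*(-4) + 5 = -16 + 5 = -11)
B(w) = -26 + w (B(w) = (27 + w) - 53 = -26 + w)
B(L) + H/(57 - 215) = (-26 + 144) - 11/(57 - 215) = 118 - 11/(-158) = 118 - 1/158*(-11) = 118 + 11/158 = 18655/158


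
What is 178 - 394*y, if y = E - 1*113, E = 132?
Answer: -7308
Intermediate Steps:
y = 19 (y = 132 - 1*113 = 132 - 113 = 19)
178 - 394*y = 178 - 394*19 = 178 - 7486 = -7308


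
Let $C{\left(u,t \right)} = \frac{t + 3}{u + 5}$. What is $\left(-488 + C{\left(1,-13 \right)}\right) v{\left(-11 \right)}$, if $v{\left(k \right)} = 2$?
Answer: $- \frac{2938}{3} \approx -979.33$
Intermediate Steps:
$C{\left(u,t \right)} = \frac{3 + t}{5 + u}$
$\left(-488 + C{\left(1,-13 \right)}\right) v{\left(-11 \right)} = \left(-488 + \frac{3 - 13}{5 + 1}\right) 2 = \left(-488 + \frac{1}{6} \left(-10\right)\right) 2 = \left(-488 - \frac{5}{3}\right) 2 = \left(- \frac{1469}{3}\right) 2 = - \frac{2938}{3}$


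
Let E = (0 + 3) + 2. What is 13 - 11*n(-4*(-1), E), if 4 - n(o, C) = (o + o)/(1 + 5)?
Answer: -49/3 ≈ -16.333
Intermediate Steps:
E = 5 (E = 3 + 2 = 5)
n(o, C) = 4 - o/3 (n(o, C) = 4 - (o + o)/(1 + 5) = 4 - 2*o/6 = 4 - o/3)
13 - 11*n(-4*(-1), E) = 13 - 11*(4 - (-4)*(-1)/3) = 13 - 11*(4 - ⅓*4) = 13 - 11*(4 - 4/3) = 13 - 11*8/3 = 13 - 88/3 = -49/3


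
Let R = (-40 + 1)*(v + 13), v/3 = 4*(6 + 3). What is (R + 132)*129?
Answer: -591723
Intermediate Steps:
v = 108 (v = 3*(4*(6 + 3)) = 3*(4*9) = 3*36 = 108)
R = -4719 (R = (-40 + 1)*(108 + 13) = -39*121 = -4719)
(R + 132)*129 = (-4719 + 132)*129 = -4587*129 = -591723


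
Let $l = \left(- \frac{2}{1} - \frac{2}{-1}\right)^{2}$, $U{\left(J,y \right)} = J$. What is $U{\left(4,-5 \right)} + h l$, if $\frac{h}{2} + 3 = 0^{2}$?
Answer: $4$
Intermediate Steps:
$h = -6$ ($h = -6 + 2 \cdot 0^{2} = -6 + 2 \cdot 0 = -6 + 0 = -6$)
$l = 0$ ($l = \left(\left(-2\right) 1 - -2\right)^{2} = \left(-2 + 2\right)^{2} = 0^{2} = 0$)
$U{\left(4,-5 \right)} + h l = 4 - 0 = 4 + 0 = 4$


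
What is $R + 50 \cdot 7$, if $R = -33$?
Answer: $317$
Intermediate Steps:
$R + 50 \cdot 7 = -33 + 50 \cdot 7 = -33 + 350 = 317$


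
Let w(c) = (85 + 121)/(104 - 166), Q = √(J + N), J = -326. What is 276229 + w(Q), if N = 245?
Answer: 8562996/31 ≈ 2.7623e+5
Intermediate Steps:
Q = 9*I (Q = √(-326 + 245) = √(-81) = 9*I ≈ 9.0*I)
w(c) = -103/31 (w(c) = 206/(-62) = 206*(-1/62) = -103/31)
276229 + w(Q) = 276229 - 103/31 = 8562996/31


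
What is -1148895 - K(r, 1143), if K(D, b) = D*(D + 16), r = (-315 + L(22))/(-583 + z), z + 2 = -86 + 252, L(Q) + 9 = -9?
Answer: -201703498416/175561 ≈ -1.1489e+6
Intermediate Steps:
L(Q) = -18 (L(Q) = -9 - 9 = -18)
z = 164 (z = -2 + (-86 + 252) = -2 + 166 = 164)
r = 333/419 (r = (-315 - 18)/(-583 + 164) = -333/(-419) = -333*(-1/419) = 333/419 ≈ 0.79475)
K(D, b) = D*(16 + D)
-1148895 - K(r, 1143) = -1148895 - 333*(16 + 333/419)/419 = -1148895 - 333*7037/(419*419) = -1148895 - 1*2343321/175561 = -1148895 - 2343321/175561 = -201703498416/175561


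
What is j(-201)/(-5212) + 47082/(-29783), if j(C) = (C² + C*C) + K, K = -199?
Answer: -2645990533/155228996 ≈ -17.046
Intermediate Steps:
j(C) = -199 + 2*C² (j(C) = (C² + C*C) - 199 = (C² + C²) - 199 = 2*C² - 199 = -199 + 2*C²)
j(-201)/(-5212) + 47082/(-29783) = (-199 + 2*(-201)²)/(-5212) + 47082/(-29783) = (-199 + 2*40401)*(-1/5212) + 47082*(-1/29783) = (-199 + 80802)*(-1/5212) - 47082/29783 = 80603*(-1/5212) - 47082/29783 = -80603/5212 - 47082/29783 = -2645990533/155228996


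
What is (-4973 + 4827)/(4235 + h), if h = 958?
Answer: -146/5193 ≈ -0.028115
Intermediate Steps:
(-4973 + 4827)/(4235 + h) = (-4973 + 4827)/(4235 + 958) = -146/5193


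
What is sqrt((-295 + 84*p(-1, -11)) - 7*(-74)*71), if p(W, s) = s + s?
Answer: sqrt(34635) ≈ 186.10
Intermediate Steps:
p(W, s) = 2*s
sqrt((-295 + 84*p(-1, -11)) - 7*(-74)*71) = sqrt((-295 + 84*(2*(-11))) - 7*(-74)*71) = sqrt((-295 + 84*(-22)) + 518*71) = sqrt((-295 - 1848) + 36778) = sqrt(-2143 + 36778) = sqrt(34635)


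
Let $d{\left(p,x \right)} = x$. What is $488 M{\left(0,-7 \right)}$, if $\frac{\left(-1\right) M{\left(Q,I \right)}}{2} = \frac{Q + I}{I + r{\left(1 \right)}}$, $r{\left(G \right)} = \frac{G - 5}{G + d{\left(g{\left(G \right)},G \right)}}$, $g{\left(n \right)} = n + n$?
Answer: $- \frac{6832}{9} \approx -759.11$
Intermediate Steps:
$g{\left(n \right)} = 2 n$
$r{\left(G \right)} = \frac{-5 + G}{2 G}$ ($r{\left(G \right)} = \frac{G - 5}{G + G} = \frac{-5 + G}{2 G}$)
$M{\left(Q,I \right)} = - \frac{2 \left(I + Q\right)}{-2 + I}$ ($M{\left(Q,I \right)} = - 2 \frac{Q + I}{I + \frac{-5 + 1}{2 \cdot 1}} = - 2 \frac{I + Q}{I + \frac{1}{2} \cdot 1 \left(-4\right)} = - 2 \frac{I + Q}{I - 2} = - 2 \frac{I + Q}{-2 + I} = - \frac{2 \left(I + Q\right)}{-2 + I}$)
$488 M{\left(0,-7 \right)} = 488 \frac{2 \left(\left(-1\right) \left(-7\right) - 0\right)}{-2 - 7} = 488 \frac{2 \left(7 + 0\right)}{-9} = 488 \cdot 2 \left(- \frac{1}{9}\right) 7 = 488 \left(- \frac{14}{9}\right) = - \frac{6832}{9}$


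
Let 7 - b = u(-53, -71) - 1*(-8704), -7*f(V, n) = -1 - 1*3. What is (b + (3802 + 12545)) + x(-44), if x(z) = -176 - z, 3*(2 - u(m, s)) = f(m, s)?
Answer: 157840/21 ≈ 7516.2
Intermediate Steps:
f(V, n) = 4/7 (f(V, n) = -(-1 - 1*3)/7 = -(-1 - 3)/7 = -⅐*(-4) = 4/7)
u(m, s) = 38/21 (u(m, s) = 2 - ⅓*4/7 = 2 - 4/21 = 38/21)
b = -182675/21 (b = 7 - (38/21 - 1*(-8704)) = 7 - (38/21 + 8704) = 7 - 1*182822/21 = 7 - 182822/21 = -182675/21 ≈ -8698.8)
(b + (3802 + 12545)) + x(-44) = (-182675/21 + (3802 + 12545)) + (-176 - 1*(-44)) = (-182675/21 + 16347) + (-176 + 44) = 160612/21 - 132 = 157840/21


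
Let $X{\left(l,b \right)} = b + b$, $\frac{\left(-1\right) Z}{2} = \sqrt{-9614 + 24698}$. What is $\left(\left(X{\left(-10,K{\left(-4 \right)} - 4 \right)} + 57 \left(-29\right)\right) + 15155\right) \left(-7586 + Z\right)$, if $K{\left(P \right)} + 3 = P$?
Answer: $-102259280 - 161760 \sqrt{419} \approx -1.0557 \cdot 10^{8}$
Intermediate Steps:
$K{\left(P \right)} = -3 + P$
$Z = - 12 \sqrt{419}$ ($Z = - 2 \sqrt{-9614 + 24698} = - 2 \sqrt{15084} = - 2 \cdot 6 \sqrt{419} = - 12 \sqrt{419} \approx -245.63$)
$X{\left(l,b \right)} = 2 b$
$\left(\left(X{\left(-10,K{\left(-4 \right)} - 4 \right)} + 57 \left(-29\right)\right) + 15155\right) \left(-7586 + Z\right) = \left(\left(2 \left(\left(-3 - 4\right) - 4\right) + 57 \left(-29\right)\right) + 15155\right) \left(-7586 - 12 \sqrt{419}\right) = \left(\left(2 \left(-7 - 4\right) - 1653\right) + 15155\right) \left(-7586 - 12 \sqrt{419}\right) = \left(\left(2 \left(-11\right) - 1653\right) + 15155\right) \left(-7586 - 12 \sqrt{419}\right) = \left(\left(-22 - 1653\right) + 15155\right) \left(-7586 - 12 \sqrt{419}\right) = \left(-1675 + 15155\right) \left(-7586 - 12 \sqrt{419}\right) = 13480 \left(-7586 - 12 \sqrt{419}\right) = -102259280 - 161760 \sqrt{419}$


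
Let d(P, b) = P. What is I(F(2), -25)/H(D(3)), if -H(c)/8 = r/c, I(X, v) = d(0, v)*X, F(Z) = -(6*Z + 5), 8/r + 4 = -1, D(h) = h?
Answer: 0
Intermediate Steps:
r = -8/5 (r = 8/(-4 - 1) = 8/(-5) = 8*(-1/5) = -8/5 ≈ -1.6000)
F(Z) = -5 - 6*Z (F(Z) = -(5 + 6*Z) = -5 - 6*Z)
I(X, v) = 0 (I(X, v) = 0*X = 0)
H(c) = 64/(5*c) (H(c) = -(-64)/(5*c) = 64/(5*c))
I(F(2), -25)/H(D(3)) = 0/(((64/5)/3)) = 0/(((64/5)*(1/3))) = 0/(64/15) = 0*(15/64) = 0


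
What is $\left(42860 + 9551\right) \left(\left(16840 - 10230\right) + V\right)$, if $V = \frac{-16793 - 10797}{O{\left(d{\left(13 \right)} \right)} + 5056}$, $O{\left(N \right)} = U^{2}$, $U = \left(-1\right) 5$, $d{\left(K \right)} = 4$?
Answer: $\frac{1758798904020}{5081} \approx 3.4615 \cdot 10^{8}$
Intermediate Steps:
$U = -5$
$O{\left(N \right)} = 25$ ($O{\left(N \right)} = \left(-5\right)^{2} = 25$)
$V = - \frac{27590}{5081}$ ($V = \frac{-16793 - 10797}{25 + 5056} = - \frac{27590}{5081} \approx -5.43$)
$\left(42860 + 9551\right) \left(\left(16840 - 10230\right) + V\right) = \left(42860 + 9551\right) \left(\left(16840 - 10230\right) - \frac{27590}{5081}\right) = 52411 \left(\left(16840 - 10230\right) - \frac{27590}{5081}\right) = 52411 \left(6610 - \frac{27590}{5081}\right) = 52411 \cdot \frac{33557820}{5081} = \frac{1758798904020}{5081}$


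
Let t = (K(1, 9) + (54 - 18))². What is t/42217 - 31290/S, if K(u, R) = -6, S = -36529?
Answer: 1353846030/1542144793 ≈ 0.87790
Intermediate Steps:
t = 900 (t = (-6 + (54 - 18))² = (-6 + 36)² = 30² = 900)
t/42217 - 31290/S = 900/42217 - 31290/(-36529) = 900*(1/42217) - 31290*(-1/36529) = 900/42217 + 31290/36529 = 1353846030/1542144793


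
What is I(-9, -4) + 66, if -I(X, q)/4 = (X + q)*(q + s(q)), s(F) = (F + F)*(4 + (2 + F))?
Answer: -974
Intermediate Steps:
s(F) = 2*F*(6 + F) (s(F) = (2*F)*(6 + F) = 2*F*(6 + F))
I(X, q) = -4*(X + q)*(q + 2*q*(6 + q))
I(-9, -4) + 66 = 4*(-4)*(-1*(-9) - 1*(-4) - 2*(-9)*(6 - 4) + 2*(-4)*(-6 - 1*(-4))) + 66 = 4*(-4)*(9 + 4 - 2*(-9)*2 + 2*(-4)*(-6 + 4)) + 66 = 4*(-4)*(9 + 4 + 36 + 2*(-4)*(-2)) + 66 = 4*(-4)*(9 + 4 + 36 + 16) + 66 = 4*(-4)*65 + 66 = -1040 + 66 = -974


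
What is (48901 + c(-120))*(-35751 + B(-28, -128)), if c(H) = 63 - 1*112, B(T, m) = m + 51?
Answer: -1750269456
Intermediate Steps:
B(T, m) = 51 + m
c(H) = -49 (c(H) = 63 - 112 = -49)
(48901 + c(-120))*(-35751 + B(-28, -128)) = (48901 - 49)*(-35751 + (51 - 128)) = 48852*(-35751 - 77) = 48852*(-35828) = -1750269456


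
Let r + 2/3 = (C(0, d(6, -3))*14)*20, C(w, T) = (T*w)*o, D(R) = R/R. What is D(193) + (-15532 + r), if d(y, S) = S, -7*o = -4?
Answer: -46595/3 ≈ -15532.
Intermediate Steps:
D(R) = 1
o = 4/7 (o = -⅐*(-4) = 4/7 ≈ 0.57143)
C(w, T) = 4*T*w/7 (C(w, T) = (T*w)*(4/7) = 4*T*w/7)
r = -⅔ (r = -⅔ + (((4/7)*(-3)*0)*14)*20 = -⅔ + (0*14)*20 = -⅔ + 0*20 = -⅔ + 0 = -⅔ ≈ -0.66667)
D(193) + (-15532 + r) = 1 + (-15532 - ⅔) = 1 - 46598/3 = -46595/3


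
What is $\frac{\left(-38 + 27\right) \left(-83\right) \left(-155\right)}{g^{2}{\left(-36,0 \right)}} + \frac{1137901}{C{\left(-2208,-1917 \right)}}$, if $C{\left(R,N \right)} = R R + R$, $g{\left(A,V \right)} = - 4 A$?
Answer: $- \frac{6937656299}{1052580096} \approx -6.5911$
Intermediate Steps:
$C{\left(R,N \right)} = R + R^{2}$ ($C{\left(R,N \right)} = R^{2} + R = R + R^{2}$)
$\frac{\left(-38 + 27\right) \left(-83\right) \left(-155\right)}{g^{2}{\left(-36,0 \right)}} + \frac{1137901}{C{\left(-2208,-1917 \right)}} = \frac{\left(-38 + 27\right) \left(-83\right) \left(-155\right)}{\left(\left(-4\right) \left(-36\right)\right)^{2}} + \frac{1137901}{\left(-2208\right) \left(1 - 2208\right)} = \frac{\left(-11\right) \left(-83\right) \left(-155\right)}{144^{2}} + \frac{1137901}{\left(-2208\right) \left(-2207\right)} = \frac{913 \left(-155\right)}{20736} + \frac{1137901}{4873056} = \left(-141515\right) \frac{1}{20736} + 1137901 \cdot \frac{1}{4873056} = - \frac{141515}{20736} + \frac{1137901}{4873056} = - \frac{6937656299}{1052580096}$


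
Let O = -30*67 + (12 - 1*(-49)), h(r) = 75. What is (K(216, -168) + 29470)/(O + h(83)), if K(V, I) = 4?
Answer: -14737/937 ≈ -15.728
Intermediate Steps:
O = -1949 (O = -2010 + (12 + 49) = -2010 + 61 = -1949)
(K(216, -168) + 29470)/(O + h(83)) = (4 + 29470)/(-1949 + 75) = 29474/(-1874) = 29474*(-1/1874) = -14737/937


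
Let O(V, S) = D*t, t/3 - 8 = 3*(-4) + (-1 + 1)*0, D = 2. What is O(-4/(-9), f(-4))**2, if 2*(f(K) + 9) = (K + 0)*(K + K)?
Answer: 576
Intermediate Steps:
f(K) = -9 + K**2 (f(K) = -9 + ((K + 0)*(K + K))/2 = -9 + (K*(2*K))/2 = -9 + (2*K**2)/2 = -9 + K**2)
t = -12 (t = 24 + 3*(3*(-4) + (-1 + 1)*0) = 24 + 3*(-12 + 0*0) = 24 + 3*(-12 + 0) = 24 + 3*(-12) = 24 - 36 = -12)
O(V, S) = -24 (O(V, S) = 2*(-12) = -24)
O(-4/(-9), f(-4))**2 = (-24)**2 = 576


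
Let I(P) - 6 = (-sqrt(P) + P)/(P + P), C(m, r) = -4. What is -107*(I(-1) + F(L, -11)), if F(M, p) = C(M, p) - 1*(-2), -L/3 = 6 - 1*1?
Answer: -963/2 - 107*I/2 ≈ -481.5 - 53.5*I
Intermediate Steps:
L = -15 (L = -3*(6 - 1*1) = -3*(6 - 1) = -3*5 = -15)
I(P) = 6 + (P - sqrt(P))/(2*P) (I(P) = 6 + (-sqrt(P) + P)/(P + P) = 6 + (P - sqrt(P))/((2*P)) = 6 + (P - sqrt(P))*(1/(2*P)) = 6 + (P - sqrt(P))/(2*P))
F(M, p) = -2 (F(M, p) = -4 - 1*(-2) = -4 + 2 = -2)
-107*(I(-1) + F(L, -11)) = -107*((13/2 - (-1)*I/2) - 2) = -107*((13/2 + I/2) - 2) = -107*(9/2 + I/2) = -963/2 - 107*I/2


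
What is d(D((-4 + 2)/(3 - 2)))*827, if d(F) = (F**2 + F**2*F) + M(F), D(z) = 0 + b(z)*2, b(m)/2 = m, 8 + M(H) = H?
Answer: -383728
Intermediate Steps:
M(H) = -8 + H
b(m) = 2*m
D(z) = 4*z (D(z) = 0 + (2*z)*2 = 0 + 4*z = 4*z)
d(F) = -8 + F + F**2 + F**3 (d(F) = (F**2 + F**2*F) + (-8 + F) = (F**2 + F**3) + (-8 + F) = -8 + F + F**2 + F**3)
d(D((-4 + 2)/(3 - 2)))*827 = (-8 + 4*((-4 + 2)/(3 - 2)) + (4*((-4 + 2)/(3 - 2)))**2 + (4*((-4 + 2)/(3 - 2)))**3)*827 = (-8 + 4*(-2/1) + (4*(-2/1))**2 + (4*(-2/1))**3)*827 = (-8 + 4*(-2*1) + (4*(-2*1))**2 + (4*(-2*1))**3)*827 = (-8 + 4*(-2) + (4*(-2))**2 + (4*(-2))**3)*827 = (-8 - 8 + (-8)**2 + (-8)**3)*827 = (-8 - 8 + 64 - 512)*827 = -464*827 = -383728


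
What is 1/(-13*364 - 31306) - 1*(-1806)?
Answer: 65084627/36038 ≈ 1806.0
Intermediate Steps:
1/(-13*364 - 31306) - 1*(-1806) = 1/(-4732 - 31306) + 1806 = 1/(-36038) + 1806 = -1/36038 + 1806 = 65084627/36038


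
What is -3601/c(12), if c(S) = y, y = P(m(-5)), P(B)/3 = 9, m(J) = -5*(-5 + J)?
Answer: -3601/27 ≈ -133.37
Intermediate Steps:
m(J) = 25 - 5*J
P(B) = 27 (P(B) = 3*9 = 27)
y = 27
c(S) = 27
-3601/c(12) = -3601/27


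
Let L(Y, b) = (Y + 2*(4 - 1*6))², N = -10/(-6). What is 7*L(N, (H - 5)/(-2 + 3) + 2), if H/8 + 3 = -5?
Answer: 343/9 ≈ 38.111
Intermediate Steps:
H = -64 (H = -24 + 8*(-5) = -24 - 40 = -64)
N = 5/3 (N = -10*(-⅙) = 5/3 ≈ 1.6667)
L(Y, b) = (-4 + Y)² (L(Y, b) = (Y + 2*(4 - 6))² = (Y + 2*(-2))² = (Y - 4)² = (-4 + Y)²)
7*L(N, (H - 5)/(-2 + 3) + 2) = 7*(-4 + 5/3)² = 7*(-7/3)² = 7*(49/9) = 343/9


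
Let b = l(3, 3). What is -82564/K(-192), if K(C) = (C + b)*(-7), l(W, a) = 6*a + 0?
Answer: -41282/609 ≈ -67.786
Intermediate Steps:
l(W, a) = 6*a
b = 18 (b = 6*3 = 18)
K(C) = -126 - 7*C (K(C) = (C + 18)*(-7) = (18 + C)*(-7) = -126 - 7*C)
-82564/K(-192) = -82564/(-126 - 7*(-192)) = -82564/(-126 + 1344) = -82564/1218 = -82564*1/1218 = -41282/609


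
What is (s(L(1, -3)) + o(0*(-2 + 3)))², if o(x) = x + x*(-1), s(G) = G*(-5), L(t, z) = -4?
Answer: 400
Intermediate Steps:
s(G) = -5*G
o(x) = 0 (o(x) = x - x = 0)
(s(L(1, -3)) + o(0*(-2 + 3)))² = (-5*(-4) + 0)² = (20 + 0)² = 20² = 400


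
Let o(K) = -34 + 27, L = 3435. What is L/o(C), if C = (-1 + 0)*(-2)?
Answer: -3435/7 ≈ -490.71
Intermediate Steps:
C = 2 (C = -1*(-2) = 2)
o(K) = -7
L/o(C) = 3435/(-7) = 3435*(-1/7) = -3435/7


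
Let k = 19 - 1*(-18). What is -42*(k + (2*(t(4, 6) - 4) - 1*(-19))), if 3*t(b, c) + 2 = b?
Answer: -2072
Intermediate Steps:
k = 37 (k = 19 + 18 = 37)
t(b, c) = -⅔ + b/3
-42*(k + (2*(t(4, 6) - 4) - 1*(-19))) = -42*(37 + (2*((-⅔ + (⅓)*4) - 4) - 1*(-19))) = -42*(37 + (2*((-⅔ + 4/3) - 4) + 19)) = -42*(37 + (2*(⅔ - 4) + 19)) = -42*(37 + (2*(-10/3) + 19)) = -42*(37 + (-20/3 + 19)) = -42*(37 + 37/3) = -42*148/3 = -2072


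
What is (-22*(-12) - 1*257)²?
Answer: 49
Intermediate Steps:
(-22*(-12) - 1*257)² = (264 - 257)² = 7² = 49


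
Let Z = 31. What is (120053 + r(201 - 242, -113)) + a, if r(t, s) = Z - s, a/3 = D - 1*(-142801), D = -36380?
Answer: 439460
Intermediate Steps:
a = 319263 (a = 3*(-36380 - 1*(-142801)) = 3*(-36380 + 142801) = 3*106421 = 319263)
r(t, s) = 31 - s
(120053 + r(201 - 242, -113)) + a = (120053 + (31 - 1*(-113))) + 319263 = (120053 + (31 + 113)) + 319263 = (120053 + 144) + 319263 = 120197 + 319263 = 439460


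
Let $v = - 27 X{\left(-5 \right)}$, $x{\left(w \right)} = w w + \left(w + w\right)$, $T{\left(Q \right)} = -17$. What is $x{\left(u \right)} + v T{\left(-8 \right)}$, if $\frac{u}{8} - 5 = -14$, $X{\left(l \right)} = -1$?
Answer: $4581$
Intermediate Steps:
$u = -72$ ($u = 40 + 8 \left(-14\right) = 40 - 112 = -72$)
$x{\left(w \right)} = w^{2} + 2 w$
$v = 27$ ($v = \left(-27\right) \left(-1\right) = 27$)
$x{\left(u \right)} + v T{\left(-8 \right)} = - 72 \left(2 - 72\right) + 27 \left(-17\right) = \left(-72\right) \left(-70\right) - 459 = 5040 - 459 = 4581$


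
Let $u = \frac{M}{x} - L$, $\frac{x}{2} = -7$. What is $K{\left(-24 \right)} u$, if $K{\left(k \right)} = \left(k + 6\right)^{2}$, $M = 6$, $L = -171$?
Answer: $\frac{386856}{7} \approx 55265.0$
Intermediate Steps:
$x = -14$ ($x = 2 \left(-7\right) = -14$)
$K{\left(k \right)} = \left(6 + k\right)^{2}$
$u = \frac{1194}{7}$ ($u = \frac{6}{-14} - -171 = 6 \left(- \frac{1}{14}\right) + 171 = - \frac{3}{7} + 171 = \frac{1194}{7} \approx 170.57$)
$K{\left(-24 \right)} u = \left(6 - 24\right)^{2} \cdot \frac{1194}{7} = \left(-18\right)^{2} \cdot \frac{1194}{7} = 324 \cdot \frac{1194}{7} = \frac{386856}{7}$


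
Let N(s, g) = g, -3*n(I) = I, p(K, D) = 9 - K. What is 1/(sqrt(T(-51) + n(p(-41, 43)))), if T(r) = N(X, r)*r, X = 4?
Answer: sqrt(23259)/7753 ≈ 0.019671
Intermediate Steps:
n(I) = -I/3
T(r) = r**2 (T(r) = r*r = r**2)
1/(sqrt(T(-51) + n(p(-41, 43)))) = 1/(sqrt((-51)**2 - (9 - 1*(-41))/3)) = 1/(sqrt(2601 - (9 + 41)/3)) = 1/(sqrt(2601 - 1/3*50)) = 1/(sqrt(2601 - 50/3)) = 1/(sqrt(7753/3)) = 1/(sqrt(23259)/3) = sqrt(23259)/7753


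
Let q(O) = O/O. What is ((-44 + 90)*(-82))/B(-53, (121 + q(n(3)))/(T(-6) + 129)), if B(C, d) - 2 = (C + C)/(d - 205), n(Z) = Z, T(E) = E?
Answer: -23662699/15806 ≈ -1497.1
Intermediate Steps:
q(O) = 1
B(C, d) = 2 + 2*C/(-205 + d) (B(C, d) = 2 + (C + C)/(d - 205) = 2 + (2*C)/(-205 + d) = 2 + 2*C/(-205 + d))
((-44 + 90)*(-82))/B(-53, (121 + q(n(3)))/(T(-6) + 129)) = ((-44 + 90)*(-82))/((2*(-205 - 53 + (121 + 1)/(-6 + 129))/(-205 + (121 + 1)/(-6 + 129)))) = (46*(-82))/((2*(-205 - 53 + 122/123)/(-205 + 122/123))) = -3772*(-205 + 122*(1/123))/(2*(-205 - 53 + 122*(1/123))) = -3772*(-205 + 122/123)/(2*(-205 - 53 + 122/123)) = -3772/(2*(-31612/123)/(-25093/123)) = -3772/(2*(-123/25093)*(-31612/123)) = -3772/63224/25093 = -3772*25093/63224 = -23662699/15806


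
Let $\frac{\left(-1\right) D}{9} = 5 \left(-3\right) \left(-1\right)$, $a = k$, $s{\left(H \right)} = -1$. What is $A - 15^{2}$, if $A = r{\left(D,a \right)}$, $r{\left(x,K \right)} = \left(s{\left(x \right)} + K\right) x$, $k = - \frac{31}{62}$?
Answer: $- \frac{45}{2} \approx -22.5$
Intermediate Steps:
$k = - \frac{1}{2}$ ($k = \left(-31\right) \frac{1}{62} = - \frac{1}{2} \approx -0.5$)
$a = - \frac{1}{2} \approx -0.5$
$D = -135$ ($D = - 9 \cdot 5 \left(-3\right) \left(-1\right) = - 9 \left(\left(-15\right) \left(-1\right)\right) = \left(-9\right) 15 = -135$)
$r{\left(x,K \right)} = x \left(-1 + K\right)$ ($r{\left(x,K \right)} = \left(-1 + K\right) x = x \left(-1 + K\right)$)
$A = \frac{405}{2}$ ($A = - 135 \left(-1 - \frac{1}{2}\right) = \left(-135\right) \left(- \frac{3}{2}\right) = \frac{405}{2} \approx 202.5$)
$A - 15^{2} = \frac{405}{2} - 15^{2} = \frac{405}{2} - 225 = - \frac{45}{2}$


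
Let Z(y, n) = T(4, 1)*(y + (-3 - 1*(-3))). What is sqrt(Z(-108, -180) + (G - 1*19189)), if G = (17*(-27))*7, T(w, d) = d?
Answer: I*sqrt(22510) ≈ 150.03*I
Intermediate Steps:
G = -3213 (G = -459*7 = -3213)
Z(y, n) = y (Z(y, n) = 1*(y + (-3 - 1*(-3))) = 1*(y + (-3 + 3)) = 1*(y + 0) = 1*y = y)
sqrt(Z(-108, -180) + (G - 1*19189)) = sqrt(-108 + (-3213 - 1*19189)) = sqrt(-108 + (-3213 - 19189)) = sqrt(-108 - 22402) = sqrt(-22510) = I*sqrt(22510)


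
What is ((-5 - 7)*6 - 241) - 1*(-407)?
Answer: 94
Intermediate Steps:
((-5 - 7)*6 - 241) - 1*(-407) = (-12*6 - 241) + 407 = (-72 - 241) + 407 = -313 + 407 = 94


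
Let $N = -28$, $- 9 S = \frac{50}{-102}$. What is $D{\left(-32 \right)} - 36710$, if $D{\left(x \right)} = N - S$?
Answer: $- \frac{16862767}{459} \approx -36738.0$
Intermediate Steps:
$S = \frac{25}{459}$ ($S = - \frac{50 \frac{1}{-102}}{9} = - \frac{50 \left(- \frac{1}{102}\right)}{9} = \left(- \frac{1}{9}\right) \left(- \frac{25}{51}\right) = \frac{25}{459} \approx 0.054466$)
$D{\left(x \right)} = - \frac{12877}{459}$ ($D{\left(x \right)} = -28 - \frac{25}{459} = - \frac{12877}{459}$)
$D{\left(-32 \right)} - 36710 = - \frac{12877}{459} - 36710 = - \frac{16862767}{459}$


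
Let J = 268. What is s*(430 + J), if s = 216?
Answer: 150768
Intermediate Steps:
s*(430 + J) = 216*(430 + 268) = 216*698 = 150768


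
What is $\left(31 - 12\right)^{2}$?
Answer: $361$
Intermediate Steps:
$\left(31 - 12\right)^{2} = 19^{2} = 361$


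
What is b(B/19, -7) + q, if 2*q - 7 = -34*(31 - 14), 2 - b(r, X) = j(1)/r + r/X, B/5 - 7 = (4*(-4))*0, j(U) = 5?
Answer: -76063/266 ≈ -285.95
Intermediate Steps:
B = 35 (B = 35 + 5*((4*(-4))*0) = 35 + 5*(-16*0) = 35 + 5*0 = 35 + 0 = 35)
b(r, X) = 2 - 5/r - r/X (b(r, X) = 2 - (5/r + r/X) = 2 + (-5/r - r/X) = 2 - 5/r - r/X)
q = -571/2 (q = 7/2 + (-34*(31 - 14))/2 = 7/2 + (-34*17)/2 = 7/2 + (1/2)*(-578) = 7/2 - 289 = -571/2 ≈ -285.50)
b(B/19, -7) + q = (2 - 5/(35/19) - 1*35/19/(-7)) - 571/2 = (2 - 5/(35*(1/19)) - 1*35*(1/19)*(-1/7)) - 571/2 = (2 - 5/35/19 - 1*35/19*(-1/7)) - 571/2 = (2 - 5*19/35 + 5/19) - 571/2 = (2 - 19/7 + 5/19) - 571/2 = -60/133 - 571/2 = -76063/266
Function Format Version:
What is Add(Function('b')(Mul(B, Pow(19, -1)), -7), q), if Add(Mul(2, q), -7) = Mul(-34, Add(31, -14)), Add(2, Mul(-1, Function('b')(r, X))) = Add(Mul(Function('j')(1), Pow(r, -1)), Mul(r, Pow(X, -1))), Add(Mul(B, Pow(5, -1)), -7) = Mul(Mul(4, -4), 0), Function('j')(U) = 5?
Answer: Rational(-76063, 266) ≈ -285.95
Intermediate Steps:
B = 35 (B = Add(35, Mul(5, Mul(Mul(4, -4), 0))) = Add(35, Mul(5, Mul(-16, 0))) = Add(35, Mul(5, 0)) = Add(35, 0) = 35)
Function('b')(r, X) = Add(2, Mul(-5, Pow(r, -1)), Mul(-1, r, Pow(X, -1))) (Function('b')(r, X) = Add(2, Mul(-1, Add(Mul(5, Pow(r, -1)), Mul(r, Pow(X, -1))))) = Add(2, Add(Mul(-5, Pow(r, -1)), Mul(-1, r, Pow(X, -1)))) = Add(2, Mul(-5, Pow(r, -1)), Mul(-1, r, Pow(X, -1))))
q = Rational(-571, 2) (q = Add(Rational(7, 2), Mul(Rational(1, 2), Mul(-34, Add(31, -14)))) = Add(Rational(7, 2), Mul(Rational(1, 2), Mul(-34, 17))) = Add(Rational(7, 2), Mul(Rational(1, 2), -578)) = Add(Rational(7, 2), -289) = Rational(-571, 2) ≈ -285.50)
Add(Function('b')(Mul(B, Pow(19, -1)), -7), q) = Add(Add(2, Mul(-5, Pow(Mul(35, Pow(19, -1)), -1)), Mul(-1, Mul(35, Pow(19, -1)), Pow(-7, -1))), Rational(-571, 2)) = Add(Add(2, Mul(-5, Pow(Mul(35, Rational(1, 19)), -1)), Mul(-1, Mul(35, Rational(1, 19)), Rational(-1, 7))), Rational(-571, 2)) = Add(Add(2, Mul(-5, Pow(Rational(35, 19), -1)), Mul(-1, Rational(35, 19), Rational(-1, 7))), Rational(-571, 2)) = Add(Add(2, Mul(-5, Rational(19, 35)), Rational(5, 19)), Rational(-571, 2)) = Add(Add(2, Rational(-19, 7), Rational(5, 19)), Rational(-571, 2)) = Add(Rational(-60, 133), Rational(-571, 2)) = Rational(-76063, 266)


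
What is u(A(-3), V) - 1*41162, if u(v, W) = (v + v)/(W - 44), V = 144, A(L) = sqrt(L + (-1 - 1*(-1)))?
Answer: -41162 + I*sqrt(3)/50 ≈ -41162.0 + 0.034641*I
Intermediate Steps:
A(L) = sqrt(L) (A(L) = sqrt(L + (-1 + 1)) = sqrt(L + 0) = sqrt(L))
u(v, W) = 2*v/(-44 + W) (u(v, W) = (2*v)/(-44 + W) = 2*v/(-44 + W))
u(A(-3), V) - 1*41162 = 2*sqrt(-3)/(-44 + 144) - 1*41162 = 2*(I*sqrt(3))/100 - 41162 = 2*(I*sqrt(3))*(1/100) - 41162 = I*sqrt(3)/50 - 41162 = -41162 + I*sqrt(3)/50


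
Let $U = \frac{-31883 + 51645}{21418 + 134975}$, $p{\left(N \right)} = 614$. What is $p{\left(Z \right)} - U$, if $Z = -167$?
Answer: $\frac{96005540}{156393} \approx 613.87$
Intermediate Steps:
$U = \frac{19762}{156393} \approx 0.12636$
$p{\left(Z \right)} - U = 614 - \frac{19762}{156393} = \frac{96005540}{156393}$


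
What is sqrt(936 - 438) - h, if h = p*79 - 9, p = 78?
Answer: -6153 + sqrt(498) ≈ -6130.7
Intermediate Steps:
h = 6153 (h = 78*79 - 9 = 6162 - 9 = 6153)
sqrt(936 - 438) - h = sqrt(936 - 438) - 1*6153 = sqrt(498) - 6153 = -6153 + sqrt(498)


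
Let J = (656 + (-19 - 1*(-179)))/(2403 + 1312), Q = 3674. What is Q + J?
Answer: 13649726/3715 ≈ 3674.2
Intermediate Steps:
J = 816/3715 (J = (656 + (-19 + 179))/3715 = (656 + 160)*(1/3715) = 816*(1/3715) = 816/3715 ≈ 0.21965)
Q + J = 3674 + 816/3715 = 13649726/3715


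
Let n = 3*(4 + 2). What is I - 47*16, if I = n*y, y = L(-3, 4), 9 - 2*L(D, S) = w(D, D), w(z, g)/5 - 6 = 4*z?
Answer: -401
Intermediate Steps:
w(z, g) = 30 + 20*z (w(z, g) = 30 + 5*(4*z) = 30 + 20*z)
n = 18 (n = 3*6 = 18)
L(D, S) = -21/2 - 10*D (L(D, S) = 9/2 - (30 + 20*D)/2 = 9/2 + (-15 - 10*D) = -21/2 - 10*D)
y = 39/2 (y = -21/2 - 10*(-3) = -21/2 + 30 = 39/2 ≈ 19.500)
I = 351 (I = 18*(39/2) = 351)
I - 47*16 = 351 - 47*16 = 351 - 752 = -401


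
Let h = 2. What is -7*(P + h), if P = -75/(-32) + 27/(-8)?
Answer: -217/32 ≈ -6.7813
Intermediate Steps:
P = -33/32 (P = -75*(-1/32) + 27*(-⅛) = 75/32 - 27/8 = -33/32 ≈ -1.0313)
-7*(P + h) = -7*(-33/32 + 2) = -7*31/32 = -217/32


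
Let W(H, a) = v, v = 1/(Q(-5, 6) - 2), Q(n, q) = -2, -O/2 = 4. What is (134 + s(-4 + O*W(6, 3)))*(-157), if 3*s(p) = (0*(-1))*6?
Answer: -21038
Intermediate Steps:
O = -8 (O = -2*4 = -8)
v = -¼ (v = 1/(-2 - 2) = 1/(-4) = -¼ ≈ -0.25000)
W(H, a) = -¼
s(p) = 0 (s(p) = ((0*(-1))*6)/3 = (0*6)/3 = (⅓)*0 = 0)
(134 + s(-4 + O*W(6, 3)))*(-157) = (134 + 0)*(-157) = 134*(-157) = -21038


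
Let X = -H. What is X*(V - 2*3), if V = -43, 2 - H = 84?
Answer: -4018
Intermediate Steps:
H = -82 (H = 2 - 1*84 = 2 - 84 = -82)
X = 82 (X = -1*(-82) = 82)
X*(V - 2*3) = 82*(-43 - 2*3) = 82*(-43 - 6) = 82*(-49) = -4018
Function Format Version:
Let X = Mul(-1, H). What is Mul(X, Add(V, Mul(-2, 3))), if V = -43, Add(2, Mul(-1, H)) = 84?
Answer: -4018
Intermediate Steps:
H = -82 (H = Add(2, Mul(-1, 84)) = Add(2, -84) = -82)
X = 82 (X = Mul(-1, -82) = 82)
Mul(X, Add(V, Mul(-2, 3))) = Mul(82, Add(-43, Mul(-2, 3))) = Mul(82, Add(-43, -6)) = Mul(82, -49) = -4018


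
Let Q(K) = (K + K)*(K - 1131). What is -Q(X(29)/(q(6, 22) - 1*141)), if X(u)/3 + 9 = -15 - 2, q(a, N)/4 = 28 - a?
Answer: 9338940/2809 ≈ 3324.6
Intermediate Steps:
q(a, N) = 112 - 4*a (q(a, N) = 4*(28 - a) = 112 - 4*a)
X(u) = -78 (X(u) = -27 + 3*(-15 - 2) = -27 + 3*(-17) = -27 - 51 = -78)
Q(K) = 2*K*(-1131 + K) (Q(K) = (2*K)*(-1131 + K) = 2*K*(-1131 + K))
-Q(X(29)/(q(6, 22) - 1*141)) = -2*(-78/((112 - 4*6) - 1*141))*(-1131 - 78/((112 - 4*6) - 1*141)) = -2*(-78/((112 - 24) - 141))*(-1131 - 78/((112 - 24) - 141)) = -2*(-78/(88 - 141))*(-1131 - 78/(88 - 141)) = -2*(-78/(-53))*(-1131 - 78/(-53)) = -2*(-78*(-1/53))*(-1131 - 78*(-1/53)) = -2*78*(-1131 + 78/53)/53 = -2*78*(-59865)/(53*53) = -1*(-9338940/2809) = 9338940/2809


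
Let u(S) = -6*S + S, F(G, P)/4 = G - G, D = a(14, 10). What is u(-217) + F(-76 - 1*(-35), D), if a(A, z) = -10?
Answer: 1085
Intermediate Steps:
D = -10
F(G, P) = 0 (F(G, P) = 4*(G - G) = 4*0 = 0)
u(S) = -5*S
u(-217) + F(-76 - 1*(-35), D) = -5*(-217) + 0 = 1085 + 0 = 1085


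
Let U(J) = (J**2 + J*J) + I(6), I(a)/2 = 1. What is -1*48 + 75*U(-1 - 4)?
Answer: 3852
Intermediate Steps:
I(a) = 2 (I(a) = 2*1 = 2)
U(J) = 2 + 2*J**2 (U(J) = (J**2 + J*J) + 2 = (J**2 + J**2) + 2 = 2*J**2 + 2 = 2 + 2*J**2)
-1*48 + 75*U(-1 - 4) = -1*48 + 75*(2 + 2*(-1 - 4)**2) = -48 + 75*(2 + 2*(-5)**2) = -48 + 75*(2 + 2*25) = -48 + 75*(2 + 50) = -48 + 75*52 = -48 + 3900 = 3852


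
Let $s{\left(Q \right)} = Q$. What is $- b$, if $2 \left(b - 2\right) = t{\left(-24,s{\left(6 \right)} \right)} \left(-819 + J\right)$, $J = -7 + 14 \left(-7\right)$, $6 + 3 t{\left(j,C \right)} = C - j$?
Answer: $3694$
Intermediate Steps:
$t{\left(j,C \right)} = -2 - \frac{j}{3} + \frac{C}{3}$ ($t{\left(j,C \right)} = -2 + \frac{C - j}{3} = -2 + \left(- \frac{j}{3} + \frac{C}{3}\right) = -2 - \frac{j}{3} + \frac{C}{3}$)
$J = -105$ ($J = -7 - 98 = -105$)
$b = -3694$ ($b = 2 + \frac{\left(-2 - -8 + \frac{1}{3} \cdot 6\right) \left(-819 - 105\right)}{2} = 2 + \frac{\left(-2 + 8 + 2\right) \left(-924\right)}{2} = 2 + \frac{8 \left(-924\right)}{2} = 2 + \frac{1}{2} \left(-7392\right) = 2 - 3696 = -3694$)
$- b = \left(-1\right) \left(-3694\right) = 3694$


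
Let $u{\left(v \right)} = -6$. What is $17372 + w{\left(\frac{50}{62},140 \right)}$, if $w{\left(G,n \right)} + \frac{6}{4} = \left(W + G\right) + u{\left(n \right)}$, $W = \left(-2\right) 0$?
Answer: $\frac{1076649}{62} \approx 17365.0$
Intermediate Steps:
$W = 0$
$w{\left(G,n \right)} = - \frac{15}{2} + G$ ($w{\left(G,n \right)} = - \frac{3}{2} + \left(\left(0 + G\right) - 6\right) = - \frac{3}{2} + \left(G - 6\right) = - \frac{3}{2} + \left(-6 + G\right) = - \frac{15}{2} + G$)
$17372 + w{\left(\frac{50}{62},140 \right)} = 17372 - \left(\frac{15}{2} - \frac{50}{62}\right) = 17372 + \left(- \frac{15}{2} + 50 \cdot \frac{1}{62}\right) = 17372 + \left(- \frac{15}{2} + \frac{25}{31}\right) = 17372 - \frac{415}{62} = \frac{1076649}{62}$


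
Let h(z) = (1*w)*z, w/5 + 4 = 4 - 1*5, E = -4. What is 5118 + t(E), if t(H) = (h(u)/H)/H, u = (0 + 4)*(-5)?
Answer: 20597/4 ≈ 5149.3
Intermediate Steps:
w = -25 (w = -20 + 5*(4 - 1*5) = -20 + 5*(4 - 5) = -20 + 5*(-1) = -20 - 5 = -25)
u = -20 (u = 4*(-5) = -20)
h(z) = -25*z (h(z) = (1*(-25))*z = -25*z)
t(H) = 500/H² (t(H) = ((-25*(-20))/H)/H = (500/H)/H = 500/H²)
5118 + t(E) = 5118 + 500/(-4)² = 5118 + 500*(1/16) = 5118 + 125/4 = 20597/4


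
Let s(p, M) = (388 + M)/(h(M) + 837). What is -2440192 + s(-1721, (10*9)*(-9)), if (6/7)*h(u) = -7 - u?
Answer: -25970965988/10643 ≈ -2.4402e+6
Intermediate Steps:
h(u) = -49/6 - 7*u/6 (h(u) = 7*(-7 - u)/6 = -49/6 - 7*u/6)
s(p, M) = (388 + M)/(4973/6 - 7*M/6) (s(p, M) = (388 + M)/((-49/6 - 7*M/6) + 837) = (388 + M)/(4973/6 - 7*M/6))
-2440192 + s(-1721, (10*9)*(-9)) = -2440192 + 6*(-388 - 10*9*(-9))/(-4973 + 7*((10*9)*(-9))) = -2440192 + 6*(-388 - 90*(-9))/(-4973 + 7*(90*(-9))) = -2440192 + 6*(-388 - 1*(-810))/(-4973 + 7*(-810)) = -2440192 + 6*(-388 + 810)/(-4973 - 5670) = -2440192 + 6*422/(-10643) = -2440192 + 6*(-1/10643)*422 = -2440192 - 2532/10643 = -25970965988/10643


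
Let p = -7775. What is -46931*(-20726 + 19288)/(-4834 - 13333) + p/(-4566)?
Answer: -308003379923/82950522 ≈ -3713.1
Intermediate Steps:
-46931*(-20726 + 19288)/(-4834 - 13333) + p/(-4566) = -46931*(-20726 + 19288)/(-4834 - 13333) - 7775/(-4566) = -46931/((-18167/(-1438))) - 7775*(-1/4566) = -46931/((-18167*(-1/1438))) + 7775/4566 = -46931/18167/1438 + 7775/4566 = -46931*1438/18167 + 7775/4566 = -67486778/18167 + 7775/4566 = -308003379923/82950522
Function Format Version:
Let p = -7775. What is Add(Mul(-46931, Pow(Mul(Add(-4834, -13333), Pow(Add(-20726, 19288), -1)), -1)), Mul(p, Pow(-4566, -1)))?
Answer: Rational(-308003379923, 82950522) ≈ -3713.1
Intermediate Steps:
Add(Mul(-46931, Pow(Mul(Add(-4834, -13333), Pow(Add(-20726, 19288), -1)), -1)), Mul(p, Pow(-4566, -1))) = Add(Mul(-46931, Pow(Mul(Add(-4834, -13333), Pow(Add(-20726, 19288), -1)), -1)), Mul(-7775, Pow(-4566, -1))) = Add(Mul(-46931, Pow(Mul(-18167, Pow(-1438, -1)), -1)), Mul(-7775, Rational(-1, 4566))) = Add(Mul(-46931, Pow(Mul(-18167, Rational(-1, 1438)), -1)), Rational(7775, 4566)) = Add(Mul(-46931, Pow(Rational(18167, 1438), -1)), Rational(7775, 4566)) = Add(Mul(-46931, Rational(1438, 18167)), Rational(7775, 4566)) = Add(Rational(-67486778, 18167), Rational(7775, 4566)) = Rational(-308003379923, 82950522)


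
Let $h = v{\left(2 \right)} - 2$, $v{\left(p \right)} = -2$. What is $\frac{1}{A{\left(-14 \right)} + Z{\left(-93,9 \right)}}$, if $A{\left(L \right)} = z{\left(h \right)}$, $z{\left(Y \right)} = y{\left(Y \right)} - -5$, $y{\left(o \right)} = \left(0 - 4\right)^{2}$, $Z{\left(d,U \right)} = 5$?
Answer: $\frac{1}{26} \approx 0.038462$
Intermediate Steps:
$y{\left(o \right)} = 16$ ($y{\left(o \right)} = \left(-4\right)^{2} = 16$)
$h = -4$ ($h = -2 - 2 = -4$)
$z{\left(Y \right)} = 21$ ($z{\left(Y \right)} = 16 - -5 = 16 + 5 = 21$)
$A{\left(L \right)} = 21$
$\frac{1}{A{\left(-14 \right)} + Z{\left(-93,9 \right)}} = \frac{1}{21 + 5} = \frac{1}{26}$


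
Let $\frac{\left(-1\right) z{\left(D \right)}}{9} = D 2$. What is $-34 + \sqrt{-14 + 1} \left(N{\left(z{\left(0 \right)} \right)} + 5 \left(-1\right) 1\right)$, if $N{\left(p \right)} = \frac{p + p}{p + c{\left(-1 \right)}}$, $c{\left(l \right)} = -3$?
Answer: $-34 - 5 i \sqrt{13} \approx -34.0 - 18.028 i$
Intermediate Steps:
$z{\left(D \right)} = - 18 D$ ($z{\left(D \right)} = - 9 D 2 = - 9 \cdot 2 D = - 18 D$)
$N{\left(p \right)} = \frac{2 p}{-3 + p}$ ($N{\left(p \right)} = \frac{p + p}{p - 3} = \frac{2 p}{-3 + p}$)
$-34 + \sqrt{-14 + 1} \left(N{\left(z{\left(0 \right)} \right)} + 5 \left(-1\right) 1\right) = -34 + \sqrt{-14 + 1} \left(\frac{2 \left(\left(-18\right) 0\right)}{-3 - 0} + 5 \left(-1\right) 1\right) = -34 + \sqrt{-13} \left(2 \cdot 0 \frac{1}{-3 + 0} - 5\right) = -34 + i \sqrt{13} \left(2 \cdot 0 \frac{1}{-3} - 5\right) = -34 + i \sqrt{13} \left(2 \cdot 0 \left(- \frac{1}{3}\right) - 5\right) = -34 + i \sqrt{13} \left(0 - 5\right) = -34 + i \sqrt{13} \left(-5\right) = -34 - 5 i \sqrt{13}$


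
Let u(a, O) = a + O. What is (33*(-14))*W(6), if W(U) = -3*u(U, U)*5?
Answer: 83160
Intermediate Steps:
u(a, O) = O + a
W(U) = -30*U (W(U) = -3*(U + U)*5 = -6*U*5 = -30*U)
(33*(-14))*W(6) = (33*(-14))*(-30*6) = -462*(-180) = 83160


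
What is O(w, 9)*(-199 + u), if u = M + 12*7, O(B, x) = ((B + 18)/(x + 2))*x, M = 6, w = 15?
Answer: -2943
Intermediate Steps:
O(B, x) = x*(18 + B)/(2 + x) (O(B, x) = ((18 + B)/(2 + x))*x = x*(18 + B)/(2 + x))
u = 90 (u = 6 + 12*7 = 6 + 84 = 90)
O(w, 9)*(-199 + u) = (9*(18 + 15)/(2 + 9))*(-199 + 90) = (9*33/11)*(-109) = (9*(1/11)*33)*(-109) = 27*(-109) = -2943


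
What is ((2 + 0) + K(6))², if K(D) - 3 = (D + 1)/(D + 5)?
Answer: 3844/121 ≈ 31.769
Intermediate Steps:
K(D) = 3 + (1 + D)/(5 + D) (K(D) = 3 + (D + 1)/(D + 5) = 3 + (1 + D)/(5 + D))
((2 + 0) + K(6))² = ((2 + 0) + 4*(4 + 6)/(5 + 6))² = (2 + 4*10/11)² = (2 + 4*(1/11)*10)² = (2 + 40/11)² = (62/11)² = 3844/121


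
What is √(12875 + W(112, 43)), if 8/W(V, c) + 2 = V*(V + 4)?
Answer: √543132222855/6495 ≈ 113.47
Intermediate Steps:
W(V, c) = 8/(-2 + V*(4 + V)) (W(V, c) = 8/(-2 + V*(V + 4)) = 8/(-2 + V*(4 + V)))
√(12875 + W(112, 43)) = √(12875 + 8/(-2 + 112² + 4*112)) = √(12875 + 8/(-2 + 12544 + 448)) = √(12875 + 8/12990) = √(12875 + 8*(1/12990)) = √(12875 + 4/6495) = √(83623129/6495) = √543132222855/6495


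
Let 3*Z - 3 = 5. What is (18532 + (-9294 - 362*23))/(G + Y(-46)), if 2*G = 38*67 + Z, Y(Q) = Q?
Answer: 2736/3685 ≈ 0.74247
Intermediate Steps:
Z = 8/3 (Z = 1 + (⅓)*5 = 1 + 5/3 = 8/3 ≈ 2.6667)
G = 3823/3 (G = (38*67 + 8/3)/2 = (2546 + 8/3)/2 = (½)*(7646/3) = 3823/3 ≈ 1274.3)
(18532 + (-9294 - 362*23))/(G + Y(-46)) = (18532 + (-9294 - 362*23))/(3823/3 - 46) = (18532 + (-9294 - 8326))/(3685/3) = (18532 - 17620)*(3/3685) = 912*(3/3685) = 2736/3685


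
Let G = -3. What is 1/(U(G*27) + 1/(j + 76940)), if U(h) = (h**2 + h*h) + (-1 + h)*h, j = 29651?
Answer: 106591/2106664525 ≈ 5.0597e-5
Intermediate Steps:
U(h) = 2*h**2 + h*(-1 + h) (U(h) = (h**2 + h**2) + h*(-1 + h) = 2*h**2 + h*(-1 + h))
1/(U(G*27) + 1/(j + 76940)) = 1/((-3*27)*(-1 + 3*(-3*27)) + 1/(29651 + 76940)) = 1/(-81*(-1 + 3*(-81)) + 1/106591) = 1/(-81*(-1 - 243) + 1/106591) = 1/(-81*(-244) + 1/106591) = 1/(19764 + 1/106591) = 1/(2106664525/106591) = 106591/2106664525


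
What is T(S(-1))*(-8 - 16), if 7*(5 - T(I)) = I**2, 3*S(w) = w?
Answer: -2512/21 ≈ -119.62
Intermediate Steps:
S(w) = w/3
T(I) = 5 - I**2/7
T(S(-1))*(-8 - 16) = (5 - ((1/3)*(-1))**2/7)*(-8 - 16) = (5 - (-1/3)**2/7)*(-24) = (5 - 1/7*1/9)*(-24) = (5 - 1/63)*(-24) = (314/63)*(-24) = -2512/21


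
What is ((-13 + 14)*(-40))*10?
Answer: -400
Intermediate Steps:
((-13 + 14)*(-40))*10 = (1*(-40))*10 = -40*10 = -400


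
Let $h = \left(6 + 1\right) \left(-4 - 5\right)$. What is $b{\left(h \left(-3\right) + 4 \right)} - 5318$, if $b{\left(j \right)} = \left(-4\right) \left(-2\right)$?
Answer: $-5310$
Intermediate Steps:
$h = -63$ ($h = 7 \left(-9\right) = -63$)
$b{\left(j \right)} = 8$
$b{\left(h \left(-3\right) + 4 \right)} - 5318 = 8 - 5318 = -5310$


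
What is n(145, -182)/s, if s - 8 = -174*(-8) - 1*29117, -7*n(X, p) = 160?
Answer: 160/194019 ≈ 0.00082466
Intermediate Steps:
n(X, p) = -160/7 (n(X, p) = -⅐*160 = -160/7)
s = -27717 (s = 8 + (-174*(-8) - 1*29117) = 8 + (1392 - 29117) = 8 - 27725 = -27717)
n(145, -182)/s = -160/7/(-27717) = -160/7*(-1/27717) = 160/194019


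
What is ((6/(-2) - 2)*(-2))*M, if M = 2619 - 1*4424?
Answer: -18050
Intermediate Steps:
M = -1805 (M = 2619 - 4424 = -1805)
((6/(-2) - 2)*(-2))*M = ((6/(-2) - 2)*(-2))*(-1805) = ((6*(-½) - 2)*(-2))*(-1805) = ((-3 - 2)*(-2))*(-1805) = -5*(-2)*(-1805) = 10*(-1805) = -18050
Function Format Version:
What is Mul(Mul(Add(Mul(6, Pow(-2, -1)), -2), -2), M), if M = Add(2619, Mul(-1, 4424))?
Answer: -18050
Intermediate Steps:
M = -1805 (M = Add(2619, -4424) = -1805)
Mul(Mul(Add(Mul(6, Pow(-2, -1)), -2), -2), M) = Mul(Mul(Add(Mul(6, Pow(-2, -1)), -2), -2), -1805) = Mul(Mul(Add(Mul(6, Rational(-1, 2)), -2), -2), -1805) = Mul(Mul(Add(-3, -2), -2), -1805) = Mul(Mul(-5, -2), -1805) = Mul(10, -1805) = -18050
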